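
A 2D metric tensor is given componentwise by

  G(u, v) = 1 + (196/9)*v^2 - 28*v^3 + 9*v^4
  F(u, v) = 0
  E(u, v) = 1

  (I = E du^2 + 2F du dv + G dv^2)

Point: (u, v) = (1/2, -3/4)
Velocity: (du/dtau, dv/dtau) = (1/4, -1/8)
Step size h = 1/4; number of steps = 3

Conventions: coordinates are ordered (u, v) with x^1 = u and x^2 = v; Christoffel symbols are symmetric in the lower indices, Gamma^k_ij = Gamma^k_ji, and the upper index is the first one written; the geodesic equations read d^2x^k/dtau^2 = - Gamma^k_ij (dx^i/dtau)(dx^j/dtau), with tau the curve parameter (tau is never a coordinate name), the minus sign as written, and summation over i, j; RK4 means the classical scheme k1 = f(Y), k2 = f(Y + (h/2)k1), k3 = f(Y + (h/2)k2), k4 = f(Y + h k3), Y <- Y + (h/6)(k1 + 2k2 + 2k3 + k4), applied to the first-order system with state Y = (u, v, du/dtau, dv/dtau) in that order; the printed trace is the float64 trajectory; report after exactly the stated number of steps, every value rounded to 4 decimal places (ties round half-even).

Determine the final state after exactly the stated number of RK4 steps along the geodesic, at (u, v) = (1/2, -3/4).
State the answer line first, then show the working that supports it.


Answer: u = 0.6875, v = -0.8371, du/dtau = 0.2500, dv/dtau = -0.1084

f(Y) = (du/dtau, dv/dtau, -Gamma^u_ij Y'^i Y'^j, -Gamma^v_ij Y'^i Y'^j) with the Gammas evaluated at the stage position; h = 0.250000; intermediate values shown to 6 dp
step 0: u = 0.5000, v = -0.7500, du/dtau = 0.2500, dv/dtau = -0.1250
step 1:
  k1: at (u, v) = (0.500000, -0.750000), (du/dtau, dv/dtau) = (0.250000, -0.125000); Gamma_uuu = 0.000000, Gamma_uuv = 0.000000, Gamma_uvv = 0.000000, Gamma_vuu = 0.000000, Gamma_vuv = 0.000000, Gamma_vvv = -1.703756; k1 = (0.250000, -0.125000, 0.000000, 0.026621)
  k2: at (u, v) = (0.531250, -0.765625), (du/dtau, dv/dtau) = (0.250000, -0.121672); Gamma_uuu = 0.000000, Gamma_uuv = 0.000000, Gamma_uvv = 0.000000, Gamma_vuu = 0.000000, Gamma_vuv = 0.000000, Gamma_vvv = -1.677907; k2 = (0.250000, -0.121672, 0.000000, 0.024840)
  k3: at (u, v) = (0.531250, -0.765209), (du/dtau, dv/dtau) = (0.250000, -0.121895); Gamma_uuu = 0.000000, Gamma_uuv = 0.000000, Gamma_uvv = 0.000000, Gamma_vuu = 0.000000, Gamma_vuv = 0.000000, Gamma_vvv = -1.678585; k3 = (0.250000, -0.121895, 0.000000, 0.024941)
  k4: at (u, v) = (0.562500, -0.780474), (du/dtau, dv/dtau) = (0.250000, -0.118765); Gamma_uuu = 0.000000, Gamma_uuv = 0.000000, Gamma_uvv = 0.000000, Gamma_vuu = 0.000000, Gamma_vuv = 0.000000, Gamma_vvv = -1.654061; k4 = (0.250000, -0.118765, 0.000000, 0.023331)
  Y <- Y + (h/6)(k1 + 2k2 + 2k3 + k4): u = 0.5625, v = -0.7805, du/dtau = 0.2500, dv/dtau = -0.1188
step 2:
  k1: at (u, v) = (0.562500, -0.780454), (du/dtau, dv/dtau) = (0.250000, -0.118770); Gamma_uuu = 0.000000, Gamma_uuv = 0.000000, Gamma_uvv = 0.000000, Gamma_vuu = 0.000000, Gamma_vuv = 0.000000, Gamma_vvv = -1.654092; k1 = (0.250000, -0.118770, 0.000000, 0.023333)
  k2: at (u, v) = (0.593750, -0.795300), (du/dtau, dv/dtau) = (0.250000, -0.115854); Gamma_uuu = 0.000000, Gamma_uuv = 0.000000, Gamma_uvv = 0.000000, Gamma_vuu = 0.000000, Gamma_vuv = 0.000000, Gamma_vvv = -1.630922; k2 = (0.250000, -0.115854, 0.000000, 0.021890)
  k3: at (u, v) = (0.593750, -0.794936), (du/dtau, dv/dtau) = (0.250000, -0.116034); Gamma_uuu = 0.000000, Gamma_uuv = 0.000000, Gamma_uvv = 0.000000, Gamma_vuu = 0.000000, Gamma_vuv = 0.000000, Gamma_vvv = -1.631483; k3 = (0.250000, -0.116034, 0.000000, 0.021966)
  k4: at (u, v) = (0.625000, -0.809463), (du/dtau, dv/dtau) = (0.250000, -0.113279); Gamma_uuu = 0.000000, Gamma_uuv = 0.000000, Gamma_uvv = 0.000000, Gamma_vuu = 0.000000, Gamma_vuv = 0.000000, Gamma_vvv = -1.609423; k4 = (0.250000, -0.113279, 0.000000, 0.020652)
  Y <- Y + (h/6)(k1 + 2k2 + 2k3 + k4): u = 0.6250, v = -0.8094, du/dtau = 0.2500, dv/dtau = -0.1133
step 3:
  k1: at (u, v) = (0.625000, -0.809447), (du/dtau, dv/dtau) = (0.250000, -0.113283); Gamma_uuu = 0.000000, Gamma_uuv = 0.000000, Gamma_uvv = 0.000000, Gamma_vuu = 0.000000, Gamma_vuv = 0.000000, Gamma_vvv = -1.609447; k1 = (0.250000, -0.113283, 0.000000, 0.020654)
  k2: at (u, v) = (0.656250, -0.823607), (du/dtau, dv/dtau) = (0.250000, -0.110701); Gamma_uuu = 0.000000, Gamma_uuv = 0.000000, Gamma_uvv = 0.000000, Gamma_vuu = 0.000000, Gamma_vuv = 0.000000, Gamma_vvv = -1.588518; k2 = (0.250000, -0.110701, 0.000000, 0.019467)
  k3: at (u, v) = (0.656250, -0.823284), (du/dtau, dv/dtau) = (0.250000, -0.110849); Gamma_uuu = 0.000000, Gamma_uuv = 0.000000, Gamma_uvv = 0.000000, Gamma_vuu = 0.000000, Gamma_vuv = 0.000000, Gamma_vvv = -1.588989; k3 = (0.250000, -0.110849, 0.000000, 0.019525)
  k4: at (u, v) = (0.687500, -0.837159), (du/dtau, dv/dtau) = (0.250000, -0.108402); Gamma_uuu = 0.000000, Gamma_uuv = 0.000000, Gamma_uvv = 0.000000, Gamma_vuu = 0.000000, Gamma_vuv = 0.000000, Gamma_vvv = -1.569002; k4 = (0.250000, -0.108402, 0.000000, 0.018437)
  Y <- Y + (h/6)(k1 + 2k2 + 2k3 + k4): u = 0.6875, v = -0.8371, du/dtau = 0.2500, dv/dtau = -0.1084


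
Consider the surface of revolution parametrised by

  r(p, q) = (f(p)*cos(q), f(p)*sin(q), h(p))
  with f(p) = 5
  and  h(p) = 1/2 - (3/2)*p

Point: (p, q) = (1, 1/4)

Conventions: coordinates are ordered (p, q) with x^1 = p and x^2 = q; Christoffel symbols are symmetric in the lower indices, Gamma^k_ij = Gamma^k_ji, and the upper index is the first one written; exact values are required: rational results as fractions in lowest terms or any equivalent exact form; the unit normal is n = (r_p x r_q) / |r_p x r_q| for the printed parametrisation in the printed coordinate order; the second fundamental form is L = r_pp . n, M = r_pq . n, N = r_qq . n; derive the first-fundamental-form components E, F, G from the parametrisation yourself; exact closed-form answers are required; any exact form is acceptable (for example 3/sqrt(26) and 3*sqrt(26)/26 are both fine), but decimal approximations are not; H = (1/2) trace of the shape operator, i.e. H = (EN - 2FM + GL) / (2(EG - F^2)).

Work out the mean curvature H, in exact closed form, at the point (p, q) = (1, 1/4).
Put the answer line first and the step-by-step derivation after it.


Answer: H = -1/10

f = 5, f' = 0, f'' = 0, h' = -3/2, h'' = 0
E = 9/4, F = 0, G = 25; answer radicand W^2 = 9/4
unnormalised second-form numerators: l = 0, m = 0, n = -15/2; L = l/sqrt(9/4), and similarly M = m/sqrt(W^2), N = n/sqrt(W^2)
H = (E*n - 2*F*m + G*l) / (2*(EG - F^2)*sqrt(W^2)); E*n - 2*F*m + G*l = -135/8, EG - F^2 = 225/4, so H = (-3/20)/sqrt(9/4)


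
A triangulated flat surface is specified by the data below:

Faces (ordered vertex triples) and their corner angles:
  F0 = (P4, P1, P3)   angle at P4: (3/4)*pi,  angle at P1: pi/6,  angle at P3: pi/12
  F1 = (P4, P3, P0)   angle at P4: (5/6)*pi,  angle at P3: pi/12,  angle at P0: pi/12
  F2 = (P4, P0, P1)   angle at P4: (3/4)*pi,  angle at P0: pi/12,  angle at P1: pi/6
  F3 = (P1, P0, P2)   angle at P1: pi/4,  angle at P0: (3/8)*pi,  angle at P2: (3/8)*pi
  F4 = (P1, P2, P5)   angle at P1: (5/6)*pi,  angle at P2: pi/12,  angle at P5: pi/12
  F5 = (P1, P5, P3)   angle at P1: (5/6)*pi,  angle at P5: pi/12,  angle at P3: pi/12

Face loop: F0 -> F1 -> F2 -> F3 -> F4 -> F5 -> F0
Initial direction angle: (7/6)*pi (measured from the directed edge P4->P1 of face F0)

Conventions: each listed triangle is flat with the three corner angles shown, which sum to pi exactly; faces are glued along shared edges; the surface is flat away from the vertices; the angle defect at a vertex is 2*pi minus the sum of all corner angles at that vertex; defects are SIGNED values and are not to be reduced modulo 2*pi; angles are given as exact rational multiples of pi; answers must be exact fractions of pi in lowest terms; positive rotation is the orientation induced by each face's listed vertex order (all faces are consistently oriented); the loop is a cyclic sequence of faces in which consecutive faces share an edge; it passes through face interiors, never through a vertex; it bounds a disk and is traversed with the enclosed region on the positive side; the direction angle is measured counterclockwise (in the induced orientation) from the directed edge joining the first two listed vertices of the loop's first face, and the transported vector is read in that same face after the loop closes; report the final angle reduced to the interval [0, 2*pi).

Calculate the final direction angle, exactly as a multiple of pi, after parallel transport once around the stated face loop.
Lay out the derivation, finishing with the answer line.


enclosed vertex P1: corner angles sum to (9/4)*pi, defect = 2*pi - (9/4)*pi = -pi/4
enclosed vertex P4: corner angles sum to (7/3)*pi, defect = 2*pi - (7/3)*pi = -pi/3
adding the enclosed defects to the starting angle (mod 2*pi, induced orientation) gives the holonomy
final angle = (7/6)*pi - (7/12)*pi = (7/12)*pi (mod 2*pi)

Answer: final direction angle = (7/12)*pi


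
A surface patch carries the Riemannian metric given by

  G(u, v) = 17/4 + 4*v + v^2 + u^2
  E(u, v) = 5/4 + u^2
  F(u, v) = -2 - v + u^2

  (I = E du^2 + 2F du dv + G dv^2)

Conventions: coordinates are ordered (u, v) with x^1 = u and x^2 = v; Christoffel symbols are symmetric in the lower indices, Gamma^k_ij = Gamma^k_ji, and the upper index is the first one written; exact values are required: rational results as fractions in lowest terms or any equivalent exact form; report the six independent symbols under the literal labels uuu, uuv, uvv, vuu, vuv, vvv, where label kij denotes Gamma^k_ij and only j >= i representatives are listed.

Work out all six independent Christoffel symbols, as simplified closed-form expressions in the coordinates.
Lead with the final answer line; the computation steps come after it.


Answer: Gamma_uuu = (-16*u^3 + 16*u*v^2 + 96*u*v + 132*u)/(16*u^2*v^2 + 96*u^2*v + 152*u^2 + 4*v^2 + 16*v + 21), Gamma_uuv = (-16*u^3 + 16*u*v + 32*u)/(16*u^2*v^2 + 96*u^2*v + 152*u^2 + 4*v^2 + 16*v + 21), Gamma_uvv = (-16*u^3 - 16*u^2*v - 48*u^2 - 16*u*v^2 - 64*u*v - 68*u - 4)/(16*u^2*v^2 + 96*u^2*v + 152*u^2 + 4*v^2 + 16*v + 21), Gamma_vuu = (16*u^3 + 16*u*v + 72*u)/(16*u^2*v^2 + 96*u^2*v + 152*u^2 + 4*v^2 + 16*v + 21), Gamma_vuv = (16*u^3 + 20*u)/(16*u^2*v^2 + 96*u^2*v + 152*u^2 + 4*v^2 + 16*v + 21), Gamma_vvv = (16*u^3 + 16*u^2*v + 48*u^2 - 16*u*v - 32*u + 4*v + 8)/(16*u^2*v^2 + 96*u^2*v + 152*u^2 + 4*v^2 + 16*v + 21)

E = 5/4 + u^2; F = -2 - v + u^2; G = 17/4 + 4*v + v^2 + u^2
Gamma^k_ij = (1/2) g^{kl} (d_i g_jl + d_j g_il - d_l g_ij), with g^inv = (1/(EG-F^2)) [[G, -F], [-F, E]]
first partials: E_u = 2*u, E_v = 0, F_u = 2*u, F_v = -1, G_u = 2*u, G_v = 4 + 2*v
D = EG - F^2 = 21/16 + v + (1/4)*v^2 + (19/2)*u^2 + 6*u^2*v + u^2*v^2
expanded: Gamma^u_uu = (G E_u - 2F F_u + F E_v)/(2D), Gamma^u_uv = (G E_v - F G_u)/(2D), Gamma^u_vv = (2G F_v - G G_u - F G_v)/(2D), Gamma^v_uu = (2E F_u - E E_v - F E_u)/(2D), Gamma^v_uv = (E G_u - F E_v)/(2D), Gamma^v_vv = (E G_v - 2F F_v + F G_u)/(2D); substitute and cancel common factors


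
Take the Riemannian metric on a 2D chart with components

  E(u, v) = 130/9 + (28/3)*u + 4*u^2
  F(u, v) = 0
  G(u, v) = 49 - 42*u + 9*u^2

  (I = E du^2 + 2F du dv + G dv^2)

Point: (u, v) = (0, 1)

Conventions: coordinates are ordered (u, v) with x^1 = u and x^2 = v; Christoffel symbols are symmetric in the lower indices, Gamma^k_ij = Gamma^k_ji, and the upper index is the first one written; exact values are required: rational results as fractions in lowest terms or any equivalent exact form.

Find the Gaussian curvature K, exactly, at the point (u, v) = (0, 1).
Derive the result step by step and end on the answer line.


E = 130/9, F = 0, G = 49, EG - F^2 = 6370/9 at the point
E_u = 28/3, E_v = 0, F_u = 0, F_v = 0, G_u = -42, G_v = 0
E_vv = 0, F_uv = 0, G_uu = 18
K follows from Brioschi's formula, (det M1 - det M2)/(EG - F^2)^2.
M1 = [[-E_vv/2 + F_uv - G_uu/2, E_u/2, F_u - E_v/2], [F_v - G_u/2, E, F], [G_v/2, F, G]] = [[-9, 14/3, 0], [21, 130/9, 0], [0, 0, 49]]; det M1 = -11172
M2 = [[0, E_v/2, G_u/2], [E_v/2, E, F], [G_u/2, F, G]] = [[0, 0, -21], [0, 130/9, 0], [-21, 0, 49]]; det M2 = -6370
det M1 - det M2 = -4802; K = -4802 / (6370/9)^2 = -81/8450

Answer: K = -81/8450


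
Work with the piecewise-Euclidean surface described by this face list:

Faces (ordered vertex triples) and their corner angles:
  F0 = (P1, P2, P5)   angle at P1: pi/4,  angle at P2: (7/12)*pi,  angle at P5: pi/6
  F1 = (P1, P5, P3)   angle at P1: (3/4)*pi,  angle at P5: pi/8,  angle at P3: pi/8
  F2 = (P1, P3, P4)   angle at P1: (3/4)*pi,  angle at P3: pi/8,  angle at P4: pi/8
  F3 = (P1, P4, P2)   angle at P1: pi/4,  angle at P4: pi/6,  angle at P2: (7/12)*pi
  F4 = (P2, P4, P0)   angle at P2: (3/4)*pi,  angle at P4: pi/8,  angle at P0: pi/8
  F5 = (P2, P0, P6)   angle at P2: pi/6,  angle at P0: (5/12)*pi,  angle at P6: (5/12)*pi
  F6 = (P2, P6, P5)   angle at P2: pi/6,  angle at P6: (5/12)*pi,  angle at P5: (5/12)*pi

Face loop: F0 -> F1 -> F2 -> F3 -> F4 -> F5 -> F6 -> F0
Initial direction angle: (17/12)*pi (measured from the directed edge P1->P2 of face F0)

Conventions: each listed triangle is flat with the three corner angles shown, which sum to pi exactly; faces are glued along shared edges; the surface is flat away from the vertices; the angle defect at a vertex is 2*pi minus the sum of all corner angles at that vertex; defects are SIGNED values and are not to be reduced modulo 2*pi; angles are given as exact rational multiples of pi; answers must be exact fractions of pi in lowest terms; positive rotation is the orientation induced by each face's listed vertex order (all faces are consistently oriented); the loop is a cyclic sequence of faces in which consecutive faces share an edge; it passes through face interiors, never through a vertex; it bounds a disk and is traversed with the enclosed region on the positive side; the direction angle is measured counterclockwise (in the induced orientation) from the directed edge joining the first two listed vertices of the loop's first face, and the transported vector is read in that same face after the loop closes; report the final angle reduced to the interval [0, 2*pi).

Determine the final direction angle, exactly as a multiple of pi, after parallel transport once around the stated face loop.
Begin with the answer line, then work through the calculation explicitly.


Answer: final direction angle = (7/6)*pi

enclosed vertex P1: corner angles sum to 2*pi, defect = 2*pi - 2*pi = 0
enclosed vertex P2: corner angles sum to (9/4)*pi, defect = 2*pi - (9/4)*pi = -pi/4
adding the enclosed defects to the starting angle (mod 2*pi, induced orientation) gives the holonomy
final angle = (17/12)*pi - pi/4 = (7/6)*pi (mod 2*pi)


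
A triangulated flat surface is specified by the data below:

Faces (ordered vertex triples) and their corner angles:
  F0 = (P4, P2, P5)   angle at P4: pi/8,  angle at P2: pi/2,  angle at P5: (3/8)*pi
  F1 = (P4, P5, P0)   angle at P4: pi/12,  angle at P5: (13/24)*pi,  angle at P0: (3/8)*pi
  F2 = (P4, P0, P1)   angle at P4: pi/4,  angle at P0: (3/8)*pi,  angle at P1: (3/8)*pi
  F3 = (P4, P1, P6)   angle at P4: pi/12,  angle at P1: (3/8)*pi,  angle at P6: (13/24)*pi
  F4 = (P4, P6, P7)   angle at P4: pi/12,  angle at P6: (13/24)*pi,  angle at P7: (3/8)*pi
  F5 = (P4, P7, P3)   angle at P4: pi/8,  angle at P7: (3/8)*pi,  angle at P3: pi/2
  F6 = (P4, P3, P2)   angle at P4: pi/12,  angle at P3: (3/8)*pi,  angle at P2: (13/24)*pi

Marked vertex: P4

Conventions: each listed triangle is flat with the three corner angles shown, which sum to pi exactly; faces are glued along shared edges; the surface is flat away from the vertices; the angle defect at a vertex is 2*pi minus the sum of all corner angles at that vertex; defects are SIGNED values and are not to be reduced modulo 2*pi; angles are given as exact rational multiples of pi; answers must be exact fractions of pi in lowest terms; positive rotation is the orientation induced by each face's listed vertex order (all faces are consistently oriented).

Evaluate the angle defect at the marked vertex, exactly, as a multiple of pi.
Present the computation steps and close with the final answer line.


Sum of corner angles at P4: (5/6)*pi
defect = 2*pi - (5/6)*pi

Answer: defect(P4) = (7/6)*pi


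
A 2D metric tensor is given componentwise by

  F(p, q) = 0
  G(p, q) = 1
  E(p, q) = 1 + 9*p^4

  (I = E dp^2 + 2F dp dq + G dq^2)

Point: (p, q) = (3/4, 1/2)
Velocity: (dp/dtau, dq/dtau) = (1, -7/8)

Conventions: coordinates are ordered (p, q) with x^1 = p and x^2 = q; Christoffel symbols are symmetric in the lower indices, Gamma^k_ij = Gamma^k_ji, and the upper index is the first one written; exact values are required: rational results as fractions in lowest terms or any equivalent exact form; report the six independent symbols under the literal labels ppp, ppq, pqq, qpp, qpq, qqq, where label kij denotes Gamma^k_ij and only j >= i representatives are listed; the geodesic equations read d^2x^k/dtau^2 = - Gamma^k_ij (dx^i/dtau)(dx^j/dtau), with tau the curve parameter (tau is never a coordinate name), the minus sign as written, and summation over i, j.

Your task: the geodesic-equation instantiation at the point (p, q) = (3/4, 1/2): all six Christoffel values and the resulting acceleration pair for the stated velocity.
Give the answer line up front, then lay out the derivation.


Answer: Gamma_ppp = 1944/985, Gamma_ppq = 0, Gamma_pqq = 0, Gamma_qpp = 0, Gamma_qpq = 0, Gamma_qqq = 0; accelerations (d^2p/dtau^2, d^2q/dtau^2) = (-1944/985, 0)

E = 985/256, F = 0, G = 1 at the point
E_p = 243/16, E_q = 0, F_p = 0, F_q = 0, G_p = 0, G_q = 0
EG - F^2 = 985/256;  g^inv = (256/985) * [[1, 0], [0, 985/256]]
first-kind symbols [ij,l] = (1/2)(d_i g_jl + d_j g_il - d_l g_ij): [pp,p] = E_p/2 = 243/32, [pp,q] = F_p - E_q/2 = 0, [pq,p] = E_q/2 = 0, [pq,q] = G_p/2 = 0, [qq,p] = F_q - G_p/2 = 0, [qq,q] = G_q/2 = 0
Gamma^p_ij = (G*[ij,p] - F*[ij,q])/(EG - F^2), Gamma^q_ij = (E*[ij,q] - F*[ij,p])/(EG - F^2)
Gamma_ppp = 1944/985, Gamma_ppq = 0, Gamma_pqq = 0, Gamma_qpp = 0, Gamma_qpq = 0, Gamma_qqq = 0
d^2p/dtau^2 = -(Gamma_ppp*(1)^2 + 2*Gamma_ppq*(1)*(-7/8) + Gamma_pqq*(-7/8)^2) = -1944/985
d^2q/dtau^2 = -(Gamma_qpp*(1)^2 + 2*Gamma_qpq*(1)*(-7/8) + Gamma_qqq*(-7/8)^2) = 0


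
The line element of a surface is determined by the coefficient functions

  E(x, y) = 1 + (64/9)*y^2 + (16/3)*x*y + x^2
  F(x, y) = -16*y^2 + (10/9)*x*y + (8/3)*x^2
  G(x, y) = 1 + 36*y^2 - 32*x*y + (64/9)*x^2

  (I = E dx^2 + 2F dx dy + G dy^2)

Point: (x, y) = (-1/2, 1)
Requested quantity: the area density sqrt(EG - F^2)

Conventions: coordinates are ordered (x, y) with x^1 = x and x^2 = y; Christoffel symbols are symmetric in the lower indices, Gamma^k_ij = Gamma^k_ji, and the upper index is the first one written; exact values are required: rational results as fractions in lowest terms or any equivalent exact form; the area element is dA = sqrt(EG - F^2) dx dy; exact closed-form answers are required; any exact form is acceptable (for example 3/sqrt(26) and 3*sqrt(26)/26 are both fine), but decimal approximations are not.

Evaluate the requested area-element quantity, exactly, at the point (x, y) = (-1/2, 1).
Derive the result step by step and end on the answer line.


E = 205/36, F = -143/9, G = 493/9; EG - F^2 = 2141/36

Answer: sqrt(EG - F^2) = sqrt(2141)/6


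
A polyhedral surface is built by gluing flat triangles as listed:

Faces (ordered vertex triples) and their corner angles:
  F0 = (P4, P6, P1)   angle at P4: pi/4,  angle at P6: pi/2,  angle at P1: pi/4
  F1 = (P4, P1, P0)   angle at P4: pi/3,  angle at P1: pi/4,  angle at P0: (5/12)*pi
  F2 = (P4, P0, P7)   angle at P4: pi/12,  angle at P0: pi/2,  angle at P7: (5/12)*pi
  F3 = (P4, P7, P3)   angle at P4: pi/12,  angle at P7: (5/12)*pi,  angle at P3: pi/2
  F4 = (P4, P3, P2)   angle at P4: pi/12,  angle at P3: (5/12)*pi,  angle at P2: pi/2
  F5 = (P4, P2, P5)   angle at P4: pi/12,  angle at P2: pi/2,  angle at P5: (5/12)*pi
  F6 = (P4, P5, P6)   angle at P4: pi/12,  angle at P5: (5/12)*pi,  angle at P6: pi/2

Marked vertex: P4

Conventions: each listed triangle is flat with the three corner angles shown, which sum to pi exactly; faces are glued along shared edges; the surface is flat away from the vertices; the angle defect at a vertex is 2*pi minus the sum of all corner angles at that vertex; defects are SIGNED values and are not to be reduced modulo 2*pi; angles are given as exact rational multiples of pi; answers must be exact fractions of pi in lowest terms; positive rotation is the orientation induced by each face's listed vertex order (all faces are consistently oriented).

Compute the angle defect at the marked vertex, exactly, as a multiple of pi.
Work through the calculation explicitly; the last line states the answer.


Sum of corner angles at P4: pi
defect = 2*pi - pi

Answer: defect(P4) = pi


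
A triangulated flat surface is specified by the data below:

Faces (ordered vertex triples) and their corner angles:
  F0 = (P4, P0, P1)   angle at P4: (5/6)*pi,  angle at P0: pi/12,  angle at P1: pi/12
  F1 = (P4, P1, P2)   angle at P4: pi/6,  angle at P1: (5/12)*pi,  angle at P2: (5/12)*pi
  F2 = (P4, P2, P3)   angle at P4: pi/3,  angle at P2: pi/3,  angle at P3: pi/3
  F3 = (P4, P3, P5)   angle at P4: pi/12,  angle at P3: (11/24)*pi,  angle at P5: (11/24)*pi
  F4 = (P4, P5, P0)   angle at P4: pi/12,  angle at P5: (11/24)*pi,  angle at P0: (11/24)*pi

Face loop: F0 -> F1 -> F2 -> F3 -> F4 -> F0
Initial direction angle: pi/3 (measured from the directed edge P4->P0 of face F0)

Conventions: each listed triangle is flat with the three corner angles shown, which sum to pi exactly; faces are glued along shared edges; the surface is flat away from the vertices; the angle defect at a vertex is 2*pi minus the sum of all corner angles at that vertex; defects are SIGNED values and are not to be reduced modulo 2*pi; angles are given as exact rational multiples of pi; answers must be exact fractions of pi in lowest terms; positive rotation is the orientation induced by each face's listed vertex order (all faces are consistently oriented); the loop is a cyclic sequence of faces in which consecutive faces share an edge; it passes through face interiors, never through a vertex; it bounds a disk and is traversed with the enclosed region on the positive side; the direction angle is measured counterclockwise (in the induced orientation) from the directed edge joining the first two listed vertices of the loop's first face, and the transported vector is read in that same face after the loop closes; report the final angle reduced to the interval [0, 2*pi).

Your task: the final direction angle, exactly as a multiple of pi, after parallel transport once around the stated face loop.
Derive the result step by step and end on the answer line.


enclosed vertex P4: corner angles sum to (3/2)*pi, defect = 2*pi - (3/2)*pi = pi/2
adding the enclosed defects to the starting angle (mod 2*pi, induced orientation) gives the holonomy
final angle = pi/3 + pi/2 = (5/6)*pi (mod 2*pi)

Answer: final direction angle = (5/6)*pi


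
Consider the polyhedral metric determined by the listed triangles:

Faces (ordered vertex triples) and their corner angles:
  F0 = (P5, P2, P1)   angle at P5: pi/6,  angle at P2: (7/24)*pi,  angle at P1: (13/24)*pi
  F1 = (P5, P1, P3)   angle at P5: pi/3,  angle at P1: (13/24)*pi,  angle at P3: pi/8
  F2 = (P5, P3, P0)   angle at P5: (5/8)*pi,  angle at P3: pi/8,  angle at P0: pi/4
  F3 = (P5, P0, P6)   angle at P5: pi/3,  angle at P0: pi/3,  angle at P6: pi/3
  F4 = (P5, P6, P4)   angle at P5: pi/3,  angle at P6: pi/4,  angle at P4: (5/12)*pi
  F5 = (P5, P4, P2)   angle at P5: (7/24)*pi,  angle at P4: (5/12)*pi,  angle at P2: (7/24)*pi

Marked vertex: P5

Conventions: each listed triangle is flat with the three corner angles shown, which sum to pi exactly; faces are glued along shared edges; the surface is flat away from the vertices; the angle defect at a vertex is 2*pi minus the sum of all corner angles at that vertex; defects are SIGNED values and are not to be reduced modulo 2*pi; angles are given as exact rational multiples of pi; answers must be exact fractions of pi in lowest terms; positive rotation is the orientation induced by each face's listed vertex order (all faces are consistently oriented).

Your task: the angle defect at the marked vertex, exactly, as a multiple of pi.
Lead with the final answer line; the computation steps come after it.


Answer: defect(P5) = -pi/12

Sum of corner angles at P5: (25/12)*pi
defect = 2*pi - (25/12)*pi


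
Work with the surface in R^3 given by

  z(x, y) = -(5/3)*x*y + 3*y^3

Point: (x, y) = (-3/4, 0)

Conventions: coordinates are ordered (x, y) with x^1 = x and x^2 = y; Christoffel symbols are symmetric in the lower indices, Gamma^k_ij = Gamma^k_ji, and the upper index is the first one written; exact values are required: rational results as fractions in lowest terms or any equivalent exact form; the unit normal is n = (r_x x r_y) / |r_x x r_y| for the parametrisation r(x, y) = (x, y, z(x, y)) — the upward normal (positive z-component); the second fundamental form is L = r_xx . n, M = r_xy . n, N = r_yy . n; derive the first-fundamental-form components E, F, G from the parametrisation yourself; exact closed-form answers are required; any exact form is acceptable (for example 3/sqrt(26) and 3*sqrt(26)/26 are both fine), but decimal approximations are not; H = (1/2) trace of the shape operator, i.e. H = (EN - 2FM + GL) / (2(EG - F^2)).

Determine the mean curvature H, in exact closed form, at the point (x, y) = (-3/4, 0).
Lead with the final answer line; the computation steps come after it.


Answer: H = 0

z_x = 0, z_y = 5/4, z_xx = 0, z_xy = -5/3, z_yy = 0
E = 1, F = 0, G = 41/16; answer radicand W^2 = 41/16
unnormalised second-form numerators: l = 0, m = -5/3, n = 0; L = l/sqrt(41/16), and similarly M = m/sqrt(W^2), N = n/sqrt(W^2)
H = (E*n - 2*F*m + G*l) / (2*(EG - F^2)*sqrt(W^2)); E*n - 2*F*m + G*l = 0, EG - F^2 = 41/16, so H = (0)/sqrt(41/16)


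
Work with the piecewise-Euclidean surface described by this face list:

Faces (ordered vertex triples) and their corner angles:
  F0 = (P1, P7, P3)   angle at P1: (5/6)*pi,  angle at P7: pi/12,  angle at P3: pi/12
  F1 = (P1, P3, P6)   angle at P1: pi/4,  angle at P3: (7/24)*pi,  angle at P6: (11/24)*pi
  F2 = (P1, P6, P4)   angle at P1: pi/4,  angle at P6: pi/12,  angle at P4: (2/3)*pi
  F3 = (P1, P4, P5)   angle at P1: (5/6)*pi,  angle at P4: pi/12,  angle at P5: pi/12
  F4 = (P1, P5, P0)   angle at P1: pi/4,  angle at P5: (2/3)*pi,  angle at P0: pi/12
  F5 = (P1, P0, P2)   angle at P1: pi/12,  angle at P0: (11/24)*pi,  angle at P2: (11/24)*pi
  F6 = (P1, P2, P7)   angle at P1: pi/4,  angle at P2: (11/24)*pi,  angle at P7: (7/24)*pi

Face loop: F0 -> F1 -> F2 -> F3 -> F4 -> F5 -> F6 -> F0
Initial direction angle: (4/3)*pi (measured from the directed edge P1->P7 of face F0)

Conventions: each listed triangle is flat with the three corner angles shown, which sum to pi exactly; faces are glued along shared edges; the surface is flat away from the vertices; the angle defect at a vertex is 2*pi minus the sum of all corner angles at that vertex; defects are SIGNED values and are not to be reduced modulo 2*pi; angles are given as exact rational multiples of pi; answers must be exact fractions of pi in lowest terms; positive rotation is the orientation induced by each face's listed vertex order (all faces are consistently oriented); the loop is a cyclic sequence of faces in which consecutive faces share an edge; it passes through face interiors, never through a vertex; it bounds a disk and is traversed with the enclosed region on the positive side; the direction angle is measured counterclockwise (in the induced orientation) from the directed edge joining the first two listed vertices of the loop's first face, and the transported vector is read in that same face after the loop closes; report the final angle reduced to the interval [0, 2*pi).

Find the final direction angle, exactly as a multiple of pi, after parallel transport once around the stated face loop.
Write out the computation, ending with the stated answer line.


enclosed vertex P1: corner angles sum to (11/4)*pi, defect = 2*pi - (11/4)*pi = (-3/4)*pi
the final direction is the initial angle plus the enclosed defects, taken mod 2*pi in the induced orientation
final angle = (4/3)*pi - (3/4)*pi = (7/12)*pi (mod 2*pi)

Answer: final direction angle = (7/12)*pi


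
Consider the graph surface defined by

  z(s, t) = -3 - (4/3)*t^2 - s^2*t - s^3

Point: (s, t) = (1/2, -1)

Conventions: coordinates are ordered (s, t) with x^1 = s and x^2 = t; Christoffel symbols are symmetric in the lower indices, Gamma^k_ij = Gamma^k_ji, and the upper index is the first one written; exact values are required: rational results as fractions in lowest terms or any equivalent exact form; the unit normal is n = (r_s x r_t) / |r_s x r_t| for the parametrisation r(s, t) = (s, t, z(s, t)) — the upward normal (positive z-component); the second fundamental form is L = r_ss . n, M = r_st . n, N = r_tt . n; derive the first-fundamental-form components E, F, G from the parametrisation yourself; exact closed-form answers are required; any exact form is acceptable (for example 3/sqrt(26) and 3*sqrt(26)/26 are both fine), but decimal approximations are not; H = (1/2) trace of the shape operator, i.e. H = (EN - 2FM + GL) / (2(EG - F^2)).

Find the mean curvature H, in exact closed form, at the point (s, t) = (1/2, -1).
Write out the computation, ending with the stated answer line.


z_s = 1/4, z_t = 29/12, z_ss = -1, z_st = -1, z_tt = -8/3
E = 17/16, F = 29/48, G = 985/144; answer radicand W^2 = 497/72
unnormalised second-form numerators: l = -1, m = -1, n = -8/3; L = l/sqrt(497/72), and similarly M = m/sqrt(W^2), N = n/sqrt(W^2)
H = (E*n - 2*F*m + G*l) / (2*(EG - F^2)*sqrt(W^2)); E*n - 2*F*m + G*l = -1219/144, EG - F^2 = 497/72, so H = (-1219/1988)/sqrt(497/72)

Answer: H = -3657*sqrt(994)/494018


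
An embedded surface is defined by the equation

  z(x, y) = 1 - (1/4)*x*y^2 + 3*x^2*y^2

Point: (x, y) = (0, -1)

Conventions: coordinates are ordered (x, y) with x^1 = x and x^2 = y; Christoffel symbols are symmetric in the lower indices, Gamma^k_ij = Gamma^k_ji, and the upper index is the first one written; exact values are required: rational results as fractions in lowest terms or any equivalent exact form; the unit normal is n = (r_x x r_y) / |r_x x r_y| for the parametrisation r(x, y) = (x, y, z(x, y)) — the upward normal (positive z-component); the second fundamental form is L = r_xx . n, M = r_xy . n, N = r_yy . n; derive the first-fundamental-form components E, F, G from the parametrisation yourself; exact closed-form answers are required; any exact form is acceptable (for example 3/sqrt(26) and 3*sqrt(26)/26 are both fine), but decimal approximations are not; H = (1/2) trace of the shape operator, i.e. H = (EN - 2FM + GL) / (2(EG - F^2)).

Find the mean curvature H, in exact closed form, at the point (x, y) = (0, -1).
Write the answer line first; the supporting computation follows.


Answer: H = 192*sqrt(17)/289

z_x = -1/4, z_y = 0, z_xx = 6, z_xy = 1/2, z_yy = 0
E = 17/16, F = 0, G = 1; answer radicand W^2 = 17/16
unnormalised second-form numerators: l = 6, m = 1/2, n = 0; L = l/sqrt(17/16), and similarly M = m/sqrt(W^2), N = n/sqrt(W^2)
H = (E*n - 2*F*m + G*l) / (2*(EG - F^2)*sqrt(W^2)); E*n - 2*F*m + G*l = 6, EG - F^2 = 17/16, so H = (48/17)/sqrt(17/16)


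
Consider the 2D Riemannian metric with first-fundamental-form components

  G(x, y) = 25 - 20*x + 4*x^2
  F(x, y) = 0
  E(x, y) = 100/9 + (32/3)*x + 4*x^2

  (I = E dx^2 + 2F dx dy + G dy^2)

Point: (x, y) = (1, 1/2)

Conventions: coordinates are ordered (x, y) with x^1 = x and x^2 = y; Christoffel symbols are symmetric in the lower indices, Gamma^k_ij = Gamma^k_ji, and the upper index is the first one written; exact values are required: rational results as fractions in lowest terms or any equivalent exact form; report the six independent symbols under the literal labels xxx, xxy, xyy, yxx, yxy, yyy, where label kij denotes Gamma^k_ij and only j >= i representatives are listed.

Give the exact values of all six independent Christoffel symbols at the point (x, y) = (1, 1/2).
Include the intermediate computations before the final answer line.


E = 232/9, F = 0, G = 9 at the point
E_x = 56/3, E_y = 0, F_x = 0, F_y = 0, G_x = -12, G_y = 0
EG - F^2 = 232;  g^inv = (1/232) * [[9, 0], [0, 232/9]]
first-kind symbols [ij,l] = (1/2)(d_i g_jl + d_j g_il - d_l g_ij): [xx,x] = E_x/2 = 28/3, [xx,y] = F_x - E_y/2 = 0, [xy,x] = E_y/2 = 0, [xy,y] = G_x/2 = -6, [yy,x] = F_y - G_x/2 = 6, [yy,y] = G_y/2 = 0
Gamma^x_ij = (G*[ij,x] - F*[ij,y])/(EG - F^2), Gamma^y_ij = (E*[ij,y] - F*[ij,x])/(EG - F^2)

Answer: Gamma_xxx = 21/58, Gamma_xxy = 0, Gamma_xyy = 27/116, Gamma_yxx = 0, Gamma_yxy = -2/3, Gamma_yyy = 0


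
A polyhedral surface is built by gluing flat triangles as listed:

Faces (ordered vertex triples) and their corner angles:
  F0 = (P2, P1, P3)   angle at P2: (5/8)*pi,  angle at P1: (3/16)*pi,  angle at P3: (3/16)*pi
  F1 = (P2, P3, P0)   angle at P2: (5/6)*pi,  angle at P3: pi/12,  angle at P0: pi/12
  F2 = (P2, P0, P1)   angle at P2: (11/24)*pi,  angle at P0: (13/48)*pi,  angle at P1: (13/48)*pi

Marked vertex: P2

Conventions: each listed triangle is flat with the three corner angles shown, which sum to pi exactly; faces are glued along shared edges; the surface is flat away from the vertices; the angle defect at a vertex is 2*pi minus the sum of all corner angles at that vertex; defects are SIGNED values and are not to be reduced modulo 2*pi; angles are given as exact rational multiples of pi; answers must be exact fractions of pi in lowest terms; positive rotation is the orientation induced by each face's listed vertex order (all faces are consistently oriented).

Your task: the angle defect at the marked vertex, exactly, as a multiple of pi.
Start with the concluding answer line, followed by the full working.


Answer: defect(P2) = pi/12

Sum of corner angles at P2: (23/12)*pi
defect = 2*pi - (23/12)*pi


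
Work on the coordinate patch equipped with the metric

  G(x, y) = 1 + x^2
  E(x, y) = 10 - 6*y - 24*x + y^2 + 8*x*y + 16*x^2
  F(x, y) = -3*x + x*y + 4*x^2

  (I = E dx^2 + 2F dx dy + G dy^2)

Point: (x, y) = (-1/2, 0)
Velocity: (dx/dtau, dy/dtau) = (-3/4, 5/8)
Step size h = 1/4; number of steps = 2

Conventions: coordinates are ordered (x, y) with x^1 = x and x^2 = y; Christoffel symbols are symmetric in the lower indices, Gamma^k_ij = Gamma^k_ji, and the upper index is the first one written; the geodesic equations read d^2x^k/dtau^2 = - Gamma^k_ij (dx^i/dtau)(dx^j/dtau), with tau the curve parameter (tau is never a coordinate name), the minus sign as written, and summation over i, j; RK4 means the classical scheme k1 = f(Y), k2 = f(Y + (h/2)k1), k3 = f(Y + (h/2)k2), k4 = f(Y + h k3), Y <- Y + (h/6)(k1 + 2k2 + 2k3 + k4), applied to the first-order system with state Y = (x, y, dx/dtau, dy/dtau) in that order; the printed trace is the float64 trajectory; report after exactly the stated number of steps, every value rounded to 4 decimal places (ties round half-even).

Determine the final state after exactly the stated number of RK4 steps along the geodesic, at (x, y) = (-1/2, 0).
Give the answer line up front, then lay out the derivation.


Answer: x = -0.8494, y = 0.3154, dx/dtau = -0.6568, dy/dtau = 0.6361

f(Y) = (dx/dtau, dy/dtau, -Gamma^x_ij Y'^i Y'^j, -Gamma^y_ij Y'^i Y'^j) with the Gammas evaluated at the stage position; h = 0.250000; intermediate values shown to 6 dp
step 0: x = -0.5000, y = 0.0000, dx/dtau = -0.7500, dy/dtau = 0.6250
step 1:
  k1: at (x, y) = (-0.500000, 0.000000), (dx/dtau, dy/dtau) = (-0.750000, 0.625000); Gamma_xxx = -0.761905, Gamma_xxy = -0.190476, Gamma_xyy = 0.000000, Gamma_yxx = -0.076190, Gamma_yxy = -0.019048, Gamma_yyy = 0.000000; k1 = (-0.750000, 0.625000, 0.250000, 0.025000)
  k2: at (x, y) = (-0.593750, 0.078125), (dx/dtau, dy/dtau) = (-0.718750, 0.628125); Gamma_xxx = -0.720432, Gamma_xxy = -0.180108, Gamma_xyy = 0.000000, Gamma_yxx = -0.080756, Gamma_yxy = -0.020189, Gamma_yyy = 0.000000; k2 = (-0.718750, 0.628125, 0.209552, 0.023490)
  k3: at (x, y) = (-0.589844, 0.078516), (dx/dtau, dy/dtau) = (-0.723806, 0.627936); Gamma_xxx = -0.722530, Gamma_xxy = -0.180632, Gamma_xyy = 0.000000, Gamma_yxx = -0.080703, Gamma_yxy = -0.020176, Gamma_yyy = 0.000000; k3 = (-0.723806, 0.627936, 0.214334, 0.023940)
  k4: at (x, y) = (-0.680952, 0.156984), (dx/dtau, dy/dtau) = (-0.696417, 0.630985); Gamma_xxx = -0.686135, Gamma_xxy = -0.171534, Gamma_xyy = 0.000000, Gamma_yxx = -0.083930, Gamma_yxy = -0.020983, Gamma_yyy = 0.000000; k4 = (-0.696417, 0.630985, 0.182019, 0.022265)
  Y <- Y + (h/6)(k1 + 2k2 + 2k3 + k4): x = -0.6805, y = 0.1570, dx/dtau = -0.6967, dy/dtau = 0.6309
step 2:
  k1: at (x, y) = (-0.680480, 0.157004), (dx/dtau, dy/dtau) = (-0.696675, 0.630922); Gamma_xxx = -0.686363, Gamma_xxy = -0.171591, Gamma_xyy = 0.000000, Gamma_yxx = -0.083929, Gamma_yxy = -0.020982, Gamma_yyy = 0.000000; k1 = (-0.696675, 0.630922, 0.182286, 0.022290)
  k2: at (x, y) = (-0.767565, 0.235870), (dx/dtau, dy/dtau) = (-0.673890, 0.633708); Gamma_xxx = -0.655011, Gamma_xxy = -0.163753, Gamma_xyy = 0.000000, Gamma_yxx = -0.086172, Gamma_yxy = -0.021543, Gamma_yyy = 0.000000; k2 = (-0.673890, 0.633708, 0.157597, 0.020733)
  k3: at (x, y) = (-0.764717, 0.236218), (dx/dtau, dy/dtau) = (-0.676976, 0.633514); Gamma_xxx = -0.656294, Gamma_xxy = -0.164074, Gamma_xyy = 0.000000, Gamma_yxx = -0.086194, Gamma_yxy = -0.021549, Gamma_yyy = 0.000000; k3 = (-0.676976, 0.633514, 0.160044, 0.021019)
  k4: at (x, y) = (-0.849724, 0.315383), (dx/dtau, dy/dtau) = (-0.656665, 0.636177); Gamma_xxx = -0.628281, Gamma_xxy = -0.157070, Gamma_xyy = 0.000000, Gamma_yxx = -0.087756, Gamma_yxy = -0.021939, Gamma_yyy = 0.000000; k4 = (-0.656665, 0.636177, 0.139686, 0.019511)
  Y <- Y + (h/6)(k1 + 2k2 + 2k3 + k4): x = -0.8494, y = 0.3154, dx/dtau = -0.6568, dy/dtau = 0.6361


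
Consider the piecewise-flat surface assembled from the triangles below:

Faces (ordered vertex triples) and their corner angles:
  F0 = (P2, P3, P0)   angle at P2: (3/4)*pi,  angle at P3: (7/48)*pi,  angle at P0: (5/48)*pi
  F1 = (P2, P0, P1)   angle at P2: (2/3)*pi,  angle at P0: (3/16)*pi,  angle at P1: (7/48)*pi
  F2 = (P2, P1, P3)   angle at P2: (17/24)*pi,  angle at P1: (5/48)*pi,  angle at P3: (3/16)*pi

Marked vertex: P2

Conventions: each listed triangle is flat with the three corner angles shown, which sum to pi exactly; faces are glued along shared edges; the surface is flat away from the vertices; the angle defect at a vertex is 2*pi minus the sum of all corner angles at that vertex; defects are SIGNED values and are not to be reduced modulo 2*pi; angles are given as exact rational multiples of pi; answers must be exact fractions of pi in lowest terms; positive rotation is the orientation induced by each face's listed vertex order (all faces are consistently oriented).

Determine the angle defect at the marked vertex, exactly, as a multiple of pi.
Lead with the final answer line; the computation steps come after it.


Answer: defect(P2) = -pi/8

Sum of corner angles at P2: (17/8)*pi
defect = 2*pi - (17/8)*pi


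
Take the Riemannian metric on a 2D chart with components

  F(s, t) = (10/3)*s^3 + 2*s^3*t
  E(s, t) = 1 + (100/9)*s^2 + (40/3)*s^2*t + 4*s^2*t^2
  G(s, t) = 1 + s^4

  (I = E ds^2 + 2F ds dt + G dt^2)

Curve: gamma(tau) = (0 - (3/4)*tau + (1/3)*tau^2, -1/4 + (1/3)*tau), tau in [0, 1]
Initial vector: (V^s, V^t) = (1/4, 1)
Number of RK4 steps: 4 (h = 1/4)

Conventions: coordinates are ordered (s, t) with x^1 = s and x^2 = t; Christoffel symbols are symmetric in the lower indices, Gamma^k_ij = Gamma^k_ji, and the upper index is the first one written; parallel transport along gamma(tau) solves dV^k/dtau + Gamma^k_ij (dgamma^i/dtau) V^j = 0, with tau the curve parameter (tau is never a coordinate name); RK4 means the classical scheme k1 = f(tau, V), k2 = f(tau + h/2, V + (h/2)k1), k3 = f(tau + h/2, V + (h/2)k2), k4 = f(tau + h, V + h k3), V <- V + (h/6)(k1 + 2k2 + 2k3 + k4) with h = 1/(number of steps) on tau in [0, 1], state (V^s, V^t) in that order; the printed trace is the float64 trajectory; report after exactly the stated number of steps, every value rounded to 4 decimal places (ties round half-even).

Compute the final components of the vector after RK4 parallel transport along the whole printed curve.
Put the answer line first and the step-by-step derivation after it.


Answer: V^s = 0.2033, V^t = 1.0031

gamma'(tau) = (-3/4 + (2/3)*tau, 1/3); f(tau, V)^k = -Gamma^k_ij(gamma(tau)) gamma'^i(tau) V^j; h = 1/4; intermediate values shown to 6 dp
curve data and Christoffel symbols at the stage parameters:
  tau = 0.000000: gamma = (0.000000, -0.250000), gamma' = (-0.750000, 0.333333); Gamma_sss = 0.000000, Gamma_sst = 0.000000, Gamma_stt = 0.000000, Gamma_tss = 0.000000, Gamma_tst = 0.000000, Gamma_ttt = 0.000000
  tau = 0.125000: gamma = (-0.088542, -0.208333), gamma' = (-0.666667, 0.333333); Gamma_sss = -0.706086, Gamma_sst = 0.042869, Gamma_stt = 0.000000, Gamma_tss = 0.021435, Gamma_tst = -0.001301, Gamma_ttt = 0.000000
  tau = 0.250000: gamma = (-0.166667, -0.166667), gamma' = (-0.583333, 0.333333); Gamma_sss = -1.199260, Gamma_sst = 0.133251, Gamma_stt = 0.000000, Gamma_tss = 0.066626, Gamma_tst = -0.007403, Gamma_ttt = 0.000000
  tau = 0.375000: gamma = (-0.234375, -0.125000), gamma' = (-0.500000, 0.333333); Gamma_sss = -1.460869, Gamma_sst = 0.222092, Gamma_stt = 0.000000, Gamma_tss = 0.111046, Gamma_tst = -0.016882, Gamma_ttt = 0.000000
  tau = 0.500000: gamma = (-0.291667, -0.083333), gamma' = (-0.416667, 0.333333); Gamma_sss = -1.572207, Gamma_sst = 0.289617, Gamma_stt = 0.000000, Gamma_tss = 0.144809, Gamma_tst = -0.026675, Gamma_ttt = 0.000000
  tau = 0.625000: gamma = (-0.338542, -0.041667), gamma' = (-0.333333, 0.333333); Gamma_sss = -1.608055, Gamma_sst = 0.335012, Gamma_stt = 0.000000, Gamma_tss = 0.167506, Gamma_tst = -0.034897, Gamma_ttt = 0.000000
  tau = 0.750000: gamma = (-0.375000, 0.000000), gamma' = (-0.250000, 0.333333); Gamma_sss = -1.613564, Gamma_sst = 0.363052, Gamma_stt = 0.000000, Gamma_tss = 0.181526, Gamma_tst = -0.040843, Gamma_ttt = 0.000000
  tau = 0.875000: gamma = (-0.401042, 0.041667), gamma' = (-0.166667, 0.333333); Gamma_sss = -1.612464, Gamma_sst = 0.378536, Gamma_stt = 0.000000, Gamma_tss = 0.189268, Gamma_tst = -0.044432, Gamma_ttt = 0.000000
  tau = 1.000000: gamma = (-0.416667, 0.083333), gamma' = (-0.083333, 0.333333); Gamma_sss = -1.616841, Gamma_sst = 0.384962, Gamma_stt = 0.000000, Gamma_tss = 0.192481, Gamma_tst = -0.045829, Gamma_ttt = 0.000000
step 0: V^s = 0.2500, V^t = 1.0000
step 1: k1 = (0.000000, 0.000000), k2 = (-0.092674, 0.002813), k3 = (-0.087045, 0.002642), k4 = (-0.092025, 0.005113); V <- V + (h/6)(k1 + 2k2 + 2k3 + k4): V^s = 0.2312, V^t = 1.0007
step 2: k1 = (-0.094220, 0.005234), k2 = (-0.065316, 0.004965), k3 = (-0.068227, 0.005186), k4 = (-0.040037, 0.003688); V <- V + (h/6)(k1 + 2k2 + 2k3 + k4): V^s = 0.2145, V^t = 1.0019
step 3: k1 = (-0.040297, 0.003712), k2 = (-0.023712, 0.002470), k3 = (-0.025072, 0.002612), k4 = (-0.018188, 0.002046); V <- V + (h/6)(k1 + 2k2 + 2k3 + k4): V^s = 0.2080, V^t = 1.0025
step 4: k1 = (-0.018064, 0.002032), k2 = (-0.017972, 0.002110), k3 = (-0.017976, 0.002110), k4 = (-0.021346, 0.002541); V <- V + (h/6)(k1 + 2k2 + 2k3 + k4): V^s = 0.2033, V^t = 1.0031
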